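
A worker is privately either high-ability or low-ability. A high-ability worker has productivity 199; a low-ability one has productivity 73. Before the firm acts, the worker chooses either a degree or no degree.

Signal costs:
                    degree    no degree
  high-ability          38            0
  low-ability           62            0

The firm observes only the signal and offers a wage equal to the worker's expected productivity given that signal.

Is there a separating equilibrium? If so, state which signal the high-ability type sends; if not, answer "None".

None

Try high-ability → degree, low-ability → no degree:
  Under separation the firm infers type exactly: degree → high-ability (pays 199), no degree → low-ability (pays 73).
  High-ability: degree gives 199 − 38 = 161; no degree gives 73 − 0 = 73. No deviation. ✓
  Low-ability: no degree gives 73 − 0 = 73; degree gives 199 − 62 = 137. Would deviate. ✗
Try high-ability → no degree, low-ability → degree:
  Under separation the firm infers type exactly: no degree → high-ability (pays 199), degree → low-ability (pays 73).
  High-ability: no degree gives 199 − 0 = 199; degree gives 73 − 38 = 35. No deviation. ✓
  Low-ability: degree gives 73 − 62 = 11; no degree gives 199 − 0 = 199. Would deviate. ✗
Neither assignment is incentive-compatible.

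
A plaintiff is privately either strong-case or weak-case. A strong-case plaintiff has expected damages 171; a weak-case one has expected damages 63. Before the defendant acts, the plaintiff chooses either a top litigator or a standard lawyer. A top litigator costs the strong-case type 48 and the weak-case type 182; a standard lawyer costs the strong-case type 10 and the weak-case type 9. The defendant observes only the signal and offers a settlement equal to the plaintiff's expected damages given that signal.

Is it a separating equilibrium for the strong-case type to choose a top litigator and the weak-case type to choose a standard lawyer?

Under separation the defendant infers type exactly: top litigator → strong-case (pays 171), standard lawyer → weak-case (pays 63).
Strong-case: top litigator gives 171 − 48 = 123; standard lawyer gives 63 − 10 = 53. No deviation. ✓
Weak-case: standard lawyer gives 63 − 9 = 54; top litigator gives 171 − 182 = -11. No deviation. ✓
Neither type gains from mimicking the other.

Yes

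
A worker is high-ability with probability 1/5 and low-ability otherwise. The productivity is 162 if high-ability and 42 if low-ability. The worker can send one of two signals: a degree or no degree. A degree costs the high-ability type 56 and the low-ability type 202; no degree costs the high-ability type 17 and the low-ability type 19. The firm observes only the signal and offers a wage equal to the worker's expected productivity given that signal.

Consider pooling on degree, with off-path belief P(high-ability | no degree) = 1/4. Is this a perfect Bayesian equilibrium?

At the pooled signal (degree) the firm holds the prior 1/5 and pays 1/5·162 + 4/5·42 = 66. Off-path (no degree) belief 1/4 gives 1/4·162 + 3/4·42 = 72.
High-ability: degree gives 66 − 56 = 10; no degree gives 72 − 17 = 55. Deviates. ✗
Low-ability: degree gives 66 − 202 = -136; no degree gives 72 − 19 = 53. Deviates. ✗

No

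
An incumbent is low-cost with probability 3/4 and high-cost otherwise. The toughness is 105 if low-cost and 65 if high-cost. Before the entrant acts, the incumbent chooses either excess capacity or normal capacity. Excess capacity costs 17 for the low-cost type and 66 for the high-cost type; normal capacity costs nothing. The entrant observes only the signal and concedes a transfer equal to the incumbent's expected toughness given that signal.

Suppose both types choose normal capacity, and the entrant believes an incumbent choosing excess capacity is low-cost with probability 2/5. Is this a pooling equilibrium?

At the pooled signal (normal capacity) the entrant holds the prior 3/4 and pays 3/4·105 + 1/4·65 = 95. Off-path (excess capacity) belief 2/5 gives 2/5·105 + 3/5·65 = 81.
Low-cost: normal capacity gives 95 − 0 = 95; excess capacity gives 81 − 17 = 64. Stays. ✓
High-cost: normal capacity gives 95 − 0 = 95; excess capacity gives 81 − 66 = 15. Stays. ✓

Yes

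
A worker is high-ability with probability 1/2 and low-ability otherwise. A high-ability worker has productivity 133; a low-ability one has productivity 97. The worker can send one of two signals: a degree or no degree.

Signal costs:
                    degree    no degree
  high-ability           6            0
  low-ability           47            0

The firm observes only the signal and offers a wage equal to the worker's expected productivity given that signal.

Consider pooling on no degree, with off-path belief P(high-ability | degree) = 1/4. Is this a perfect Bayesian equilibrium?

At the pooled signal (no degree) the firm holds the prior 1/2 and pays 1/2·133 + 1/2·97 = 115. Off-path (degree) belief 1/4 gives 1/4·133 + 3/4·97 = 106.
High-ability: no degree gives 115 − 0 = 115; degree gives 106 − 6 = 100. Stays. ✓
Low-ability: no degree gives 115 − 0 = 115; degree gives 106 − 47 = 59. Stays. ✓

Yes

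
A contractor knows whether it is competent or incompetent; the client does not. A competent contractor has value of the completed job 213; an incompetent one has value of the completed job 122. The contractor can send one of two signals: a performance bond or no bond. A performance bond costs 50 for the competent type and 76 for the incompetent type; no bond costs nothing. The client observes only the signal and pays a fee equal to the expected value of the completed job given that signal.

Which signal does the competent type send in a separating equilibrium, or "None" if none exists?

None

Try competent → bond, incompetent → no bond:
  Under separation the client infers type exactly: bond → competent (pays 213), no bond → incompetent (pays 122).
  Competent: bond gives 213 − 50 = 163; no bond gives 122 − 0 = 122. No deviation. ✓
  Incompetent: no bond gives 122 − 0 = 122; bond gives 213 − 76 = 137. Would deviate. ✗
Try competent → no bond, incompetent → bond:
  Under separation the client infers type exactly: no bond → competent (pays 213), bond → incompetent (pays 122).
  Competent: no bond gives 213 − 0 = 213; bond gives 122 − 50 = 72. No deviation. ✓
  Incompetent: bond gives 122 − 76 = 46; no bond gives 213 − 0 = 213. Would deviate. ✗
Neither assignment is incentive-compatible.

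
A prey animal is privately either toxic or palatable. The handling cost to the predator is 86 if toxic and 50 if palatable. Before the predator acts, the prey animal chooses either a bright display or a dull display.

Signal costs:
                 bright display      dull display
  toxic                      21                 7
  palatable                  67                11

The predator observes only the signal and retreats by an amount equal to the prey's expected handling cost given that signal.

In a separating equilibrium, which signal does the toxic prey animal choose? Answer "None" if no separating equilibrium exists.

Try toxic → bright display, palatable → dull display:
  If types separate, bright display earns payment 86 and dull display earns 50.
  Toxic: bright display gives 86 − 21 = 65; dull display gives 50 − 7 = 43. No deviation. ✓
  Palatable: dull display gives 50 − 11 = 39; bright display gives 86 − 67 = 19. No deviation. ✓
Both hold — the toxic type sends bright display.

bright display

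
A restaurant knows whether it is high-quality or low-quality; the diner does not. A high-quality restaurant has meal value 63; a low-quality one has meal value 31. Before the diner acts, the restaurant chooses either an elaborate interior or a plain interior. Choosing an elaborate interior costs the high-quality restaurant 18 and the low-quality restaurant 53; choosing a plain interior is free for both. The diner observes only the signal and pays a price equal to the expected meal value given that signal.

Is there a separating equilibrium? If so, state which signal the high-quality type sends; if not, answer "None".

elaborate interior

Try high-quality → elaborate interior, low-quality → plain interior:
  Under separation the diner infers type exactly: elaborate interior → high-quality (pays 63), plain interior → low-quality (pays 31).
  High-quality: elaborate interior gives 63 − 18 = 45; plain interior gives 31 − 0 = 31. No deviation. ✓
  Low-quality: plain interior gives 31 − 0 = 31; elaborate interior gives 63 − 53 = 10. No deviation. ✓
Both hold — the high-quality type sends elaborate interior.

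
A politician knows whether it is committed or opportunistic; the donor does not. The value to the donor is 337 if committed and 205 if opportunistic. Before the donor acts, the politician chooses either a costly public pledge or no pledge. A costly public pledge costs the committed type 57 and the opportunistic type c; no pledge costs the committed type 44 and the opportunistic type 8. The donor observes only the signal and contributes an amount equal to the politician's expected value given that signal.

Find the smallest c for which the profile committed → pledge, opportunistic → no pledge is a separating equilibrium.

Under separation: pledge → committed (pays 337); no pledge → opportunistic (pays 205).
Committed: 337 − 57 = 280 ≥ 205 − 44 = 161. Holds regardless of c. ✓
Opportunistic: 205 − 8 ≥ 337 − c, so c ≥ 337 − 197 = 140.

140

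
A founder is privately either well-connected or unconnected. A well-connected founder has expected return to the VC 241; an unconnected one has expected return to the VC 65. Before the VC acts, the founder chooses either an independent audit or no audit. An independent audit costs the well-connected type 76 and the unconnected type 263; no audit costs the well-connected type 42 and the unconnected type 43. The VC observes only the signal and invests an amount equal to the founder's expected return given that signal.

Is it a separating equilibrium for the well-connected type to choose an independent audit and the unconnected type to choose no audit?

If types separate, audit earns payment 241 and no audit earns 65.
Well-connected: audit gives 241 − 76 = 165; no audit gives 65 − 42 = 23. No deviation. ✓
Unconnected: no audit gives 65 − 43 = 22; audit gives 241 − 263 = -22. No deviation. ✓
Neither type gains from mimicking the other.

Yes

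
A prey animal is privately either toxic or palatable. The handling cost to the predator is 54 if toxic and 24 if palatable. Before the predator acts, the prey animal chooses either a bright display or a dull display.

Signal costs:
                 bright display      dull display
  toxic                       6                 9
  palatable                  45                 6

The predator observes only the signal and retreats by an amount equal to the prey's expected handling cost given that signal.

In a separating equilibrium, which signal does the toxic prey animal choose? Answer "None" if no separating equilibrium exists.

bright display

Try toxic → bright display, palatable → dull display:
  If types separate, bright display earns payment 54 and dull display earns 24.
  Toxic: bright display gives 54 − 6 = 48; dull display gives 24 − 9 = 15. No deviation. ✓
  Palatable: dull display gives 24 − 6 = 18; bright display gives 54 − 45 = 9. No deviation. ✓
Both hold — the toxic type sends bright display.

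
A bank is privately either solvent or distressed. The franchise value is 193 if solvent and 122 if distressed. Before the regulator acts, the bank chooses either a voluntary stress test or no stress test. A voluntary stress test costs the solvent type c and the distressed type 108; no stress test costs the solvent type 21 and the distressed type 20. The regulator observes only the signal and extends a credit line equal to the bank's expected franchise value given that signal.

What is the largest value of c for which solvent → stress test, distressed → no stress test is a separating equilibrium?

Under separation: stress test → solvent (pays 193); no stress test → distressed (pays 122).
Distressed: 122 − 20 = 102 ≥ 193 − 108 = 85. Holds regardless of c. ✓
Solvent: 193 − c ≥ 122 − 21, so c ≤ 193 − 101 = 92.

92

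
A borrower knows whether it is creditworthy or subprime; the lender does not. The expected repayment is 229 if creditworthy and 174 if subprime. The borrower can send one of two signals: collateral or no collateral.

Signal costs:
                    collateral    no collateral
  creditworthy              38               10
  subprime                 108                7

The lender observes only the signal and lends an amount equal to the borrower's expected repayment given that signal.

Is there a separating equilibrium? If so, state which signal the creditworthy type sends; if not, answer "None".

Try creditworthy → collateral, subprime → no collateral:
  If types separate, collateral earns payment 229 and no collateral earns 174.
  Creditworthy: collateral gives 229 − 38 = 191; no collateral gives 174 − 10 = 164. No deviation. ✓
  Subprime: no collateral gives 174 − 7 = 167; collateral gives 229 − 108 = 121. No deviation. ✓
Both hold — the creditworthy type sends collateral.

collateral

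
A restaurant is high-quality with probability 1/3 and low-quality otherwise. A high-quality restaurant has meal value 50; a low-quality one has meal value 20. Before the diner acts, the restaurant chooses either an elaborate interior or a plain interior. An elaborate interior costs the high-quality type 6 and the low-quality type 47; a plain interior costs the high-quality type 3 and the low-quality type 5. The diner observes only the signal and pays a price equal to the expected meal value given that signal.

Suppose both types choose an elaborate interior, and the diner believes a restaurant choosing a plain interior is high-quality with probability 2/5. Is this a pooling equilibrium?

No

On the equilibrium path (elaborate interior) the diner holds the prior 1/3 and pays 1/3·50 + 2/3·20 = 30. Off-path (plain interior) belief 2/5 gives 2/5·50 + 3/5·20 = 32.
High-quality: elaborate interior gives 30 − 6 = 24; plain interior gives 32 − 3 = 29. Deviates. ✗
Low-quality: elaborate interior gives 30 − 47 = -17; plain interior gives 32 − 5 = 27. Deviates. ✗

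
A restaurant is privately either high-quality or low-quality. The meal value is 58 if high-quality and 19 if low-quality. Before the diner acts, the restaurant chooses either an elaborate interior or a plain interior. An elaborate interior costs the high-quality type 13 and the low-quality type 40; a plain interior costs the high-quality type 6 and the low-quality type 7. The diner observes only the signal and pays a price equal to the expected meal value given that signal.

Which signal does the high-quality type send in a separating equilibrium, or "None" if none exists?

None

Try high-quality → elaborate interior, low-quality → plain interior:
  If types separate, elaborate interior earns payment 58 and plain interior earns 19.
  High-quality: elaborate interior gives 58 − 13 = 45; plain interior gives 19 − 6 = 13. No deviation. ✓
  Low-quality: plain interior gives 19 − 7 = 12; elaborate interior gives 58 − 40 = 18. Would deviate. ✗
Try high-quality → plain interior, low-quality → elaborate interior:
  If types separate, plain interior earns payment 58 and elaborate interior earns 19.
  High-quality: plain interior gives 58 − 6 = 52; elaborate interior gives 19 − 13 = 6. No deviation. ✓
  Low-quality: elaborate interior gives 19 − 40 = -21; plain interior gives 58 − 7 = 51. Would deviate. ✗
Neither assignment is incentive-compatible.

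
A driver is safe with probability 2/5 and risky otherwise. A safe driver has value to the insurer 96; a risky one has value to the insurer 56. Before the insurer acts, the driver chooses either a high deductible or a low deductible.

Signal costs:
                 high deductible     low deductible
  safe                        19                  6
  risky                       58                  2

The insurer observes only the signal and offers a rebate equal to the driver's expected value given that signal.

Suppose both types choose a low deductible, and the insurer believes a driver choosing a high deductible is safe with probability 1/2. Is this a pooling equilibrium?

Yes

At the pooled signal (low deductible) the insurer holds the prior 2/5 and pays 2/5·96 + 3/5·56 = 72. Off-path (high deductible) belief 1/2 gives 1/2·96 + 1/2·56 = 76.
Safe: low deductible gives 72 − 6 = 66; high deductible gives 76 − 19 = 57. Stays. ✓
Risky: low deductible gives 72 − 2 = 70; high deductible gives 76 − 58 = 18. Stays. ✓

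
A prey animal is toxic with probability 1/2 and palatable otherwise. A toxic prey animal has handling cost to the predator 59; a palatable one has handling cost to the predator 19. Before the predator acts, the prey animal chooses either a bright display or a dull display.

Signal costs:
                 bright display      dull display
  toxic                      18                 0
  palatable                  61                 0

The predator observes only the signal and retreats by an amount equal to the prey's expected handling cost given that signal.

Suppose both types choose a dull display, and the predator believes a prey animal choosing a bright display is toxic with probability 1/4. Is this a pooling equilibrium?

At the pooled signal (dull display) the predator holds the prior 1/2 and pays 1/2·59 + 1/2·19 = 39. Off-path (bright display) belief 1/4 gives 1/4·59 + 3/4·19 = 29.
Toxic: dull display gives 39 − 0 = 39; bright display gives 29 − 18 = 11. Stays. ✓
Palatable: dull display gives 39 − 0 = 39; bright display gives 29 − 61 = -32. Stays. ✓

Yes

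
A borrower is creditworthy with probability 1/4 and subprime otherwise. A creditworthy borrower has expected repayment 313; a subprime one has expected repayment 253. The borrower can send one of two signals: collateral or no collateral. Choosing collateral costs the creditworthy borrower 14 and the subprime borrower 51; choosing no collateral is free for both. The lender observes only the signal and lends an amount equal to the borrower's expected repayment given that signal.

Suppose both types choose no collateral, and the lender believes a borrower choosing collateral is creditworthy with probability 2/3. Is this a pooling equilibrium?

No

On the equilibrium path (no collateral) the lender holds the prior 1/4 and pays 1/4·313 + 3/4·253 = 268. Off-path (collateral) belief 2/3 gives 2/3·313 + 1/3·253 = 293.
Creditworthy: no collateral gives 268 − 0 = 268; collateral gives 293 − 14 = 279. Deviates. ✗
Subprime: no collateral gives 268 − 0 = 268; collateral gives 293 − 51 = 242. Stays. ✓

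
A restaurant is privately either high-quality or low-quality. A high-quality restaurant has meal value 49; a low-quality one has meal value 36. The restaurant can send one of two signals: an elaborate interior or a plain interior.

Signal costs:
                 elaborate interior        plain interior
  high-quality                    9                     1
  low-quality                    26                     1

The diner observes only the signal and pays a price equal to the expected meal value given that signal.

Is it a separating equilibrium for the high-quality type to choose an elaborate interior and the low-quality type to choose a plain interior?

If types separate, elaborate interior earns payment 49 and plain interior earns 36.
High-quality: elaborate interior gives 49 − 9 = 40; plain interior gives 36 − 1 = 35. No deviation. ✓
Low-quality: plain interior gives 36 − 1 = 35; elaborate interior gives 49 − 26 = 23. No deviation. ✓
Neither type gains from mimicking the other.

Yes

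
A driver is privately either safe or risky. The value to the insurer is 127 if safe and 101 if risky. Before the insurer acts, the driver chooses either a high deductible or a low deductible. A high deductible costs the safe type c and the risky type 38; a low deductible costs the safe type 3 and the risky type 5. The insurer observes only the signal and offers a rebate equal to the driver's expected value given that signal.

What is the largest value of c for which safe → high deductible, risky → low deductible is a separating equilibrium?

Under separation: high deductible → safe (pays 127); low deductible → risky (pays 101).
Risky: 101 − 5 = 96 ≥ 127 − 38 = 89. Holds regardless of c. ✓
Safe: 127 − c ≥ 101 − 3, so c ≤ 127 − 98 = 29.

29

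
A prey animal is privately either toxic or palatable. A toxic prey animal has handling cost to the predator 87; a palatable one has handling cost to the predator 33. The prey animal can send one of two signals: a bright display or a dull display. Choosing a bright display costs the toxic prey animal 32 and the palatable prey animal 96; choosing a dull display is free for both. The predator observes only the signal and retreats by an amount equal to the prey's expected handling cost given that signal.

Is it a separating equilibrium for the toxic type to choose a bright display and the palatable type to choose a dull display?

Yes

If types separate, bright display earns payment 87 and dull display earns 33.
Toxic: bright display gives 87 − 32 = 55; dull display gives 33 − 0 = 33. No deviation. ✓
Palatable: dull display gives 33 − 0 = 33; bright display gives 87 − 96 = -9. No deviation. ✓
Both incentive constraints hold.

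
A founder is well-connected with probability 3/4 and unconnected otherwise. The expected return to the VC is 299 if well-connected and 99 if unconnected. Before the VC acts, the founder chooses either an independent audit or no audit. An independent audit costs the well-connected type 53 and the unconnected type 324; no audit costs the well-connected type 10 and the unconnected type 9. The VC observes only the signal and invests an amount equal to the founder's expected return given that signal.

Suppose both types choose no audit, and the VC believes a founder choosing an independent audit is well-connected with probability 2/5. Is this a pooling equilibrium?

At the pooled signal (no audit) the VC holds the prior 3/4 and pays 3/4·299 + 1/4·99 = 249. Off-path (audit) belief 2/5 gives 2/5·299 + 3/5·99 = 179.
Well-connected: no audit gives 249 − 10 = 239; audit gives 179 − 53 = 126. Stays. ✓
Unconnected: no audit gives 249 − 9 = 240; audit gives 179 − 324 = -145. Stays. ✓

Yes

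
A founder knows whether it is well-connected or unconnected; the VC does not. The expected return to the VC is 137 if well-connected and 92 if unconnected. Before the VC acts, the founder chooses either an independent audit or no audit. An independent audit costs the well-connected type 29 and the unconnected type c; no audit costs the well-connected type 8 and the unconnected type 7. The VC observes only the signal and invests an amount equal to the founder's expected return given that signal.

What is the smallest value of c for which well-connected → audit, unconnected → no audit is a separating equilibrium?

52

Under separation: audit → well-connected (pays 137); no audit → unconnected (pays 92).
Well-connected: 137 − 29 = 108 ≥ 92 − 8 = 84. Holds regardless of c. ✓
Unconnected: 92 − 7 ≥ 137 − c, so c ≥ 137 − 85 = 52.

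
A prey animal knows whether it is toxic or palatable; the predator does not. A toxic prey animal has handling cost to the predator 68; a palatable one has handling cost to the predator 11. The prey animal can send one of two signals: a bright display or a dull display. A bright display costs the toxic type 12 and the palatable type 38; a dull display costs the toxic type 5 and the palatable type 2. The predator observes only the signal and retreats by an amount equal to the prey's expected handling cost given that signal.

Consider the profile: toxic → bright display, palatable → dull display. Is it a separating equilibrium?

No

Under separation the predator infers type exactly: bright display → toxic (pays 68), dull display → palatable (pays 11).
Toxic: bright display gives 68 − 12 = 56; dull display gives 11 − 5 = 6. No deviation. ✓
Palatable: dull display gives 11 − 2 = 9; bright display gives 68 − 38 = 30. Would deviate. ✗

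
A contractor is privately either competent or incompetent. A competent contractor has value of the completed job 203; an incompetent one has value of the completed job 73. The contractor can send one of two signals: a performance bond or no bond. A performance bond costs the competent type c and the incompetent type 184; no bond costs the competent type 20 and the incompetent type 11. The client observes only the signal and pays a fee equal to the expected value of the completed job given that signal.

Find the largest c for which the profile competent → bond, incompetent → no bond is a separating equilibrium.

Under separation: bond → competent (pays 203); no bond → incompetent (pays 73).
Incompetent: 73 − 11 = 62 ≥ 203 − 184 = 19. Holds regardless of c. ✓
Competent: 203 − c ≥ 73 − 20, so c ≤ 203 − 53 = 150.

150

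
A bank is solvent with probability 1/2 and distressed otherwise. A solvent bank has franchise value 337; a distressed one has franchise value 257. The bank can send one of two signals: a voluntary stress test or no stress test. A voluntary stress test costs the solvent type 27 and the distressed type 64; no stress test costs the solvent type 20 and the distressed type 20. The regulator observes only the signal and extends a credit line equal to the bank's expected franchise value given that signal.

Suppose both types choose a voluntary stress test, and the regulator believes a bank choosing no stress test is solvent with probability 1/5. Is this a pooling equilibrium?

At the pooled signal (stress test) the regulator holds the prior 1/2 and pays 1/2·337 + 1/2·257 = 297. Off-path (no stress test) belief 1/5 gives 1/5·337 + 4/5·257 = 273.
Solvent: stress test gives 297 − 27 = 270; no stress test gives 273 − 20 = 253. Stays. ✓
Distressed: stress test gives 297 − 64 = 233; no stress test gives 273 − 20 = 253. Deviates. ✗

No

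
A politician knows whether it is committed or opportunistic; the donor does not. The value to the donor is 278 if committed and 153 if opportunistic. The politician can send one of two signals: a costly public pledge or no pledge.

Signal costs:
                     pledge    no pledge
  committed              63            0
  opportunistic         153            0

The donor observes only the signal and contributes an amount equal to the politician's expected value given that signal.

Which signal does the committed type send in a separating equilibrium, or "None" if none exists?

pledge

Try committed → pledge, opportunistic → no pledge:
  Under separation the donor infers type exactly: pledge → committed (pays 278), no pledge → opportunistic (pays 153).
  Committed: pledge gives 278 − 63 = 215; no pledge gives 153 − 0 = 153. No deviation. ✓
  Opportunistic: no pledge gives 153 − 0 = 153; pledge gives 278 − 153 = 125. No deviation. ✓
Both hold — the committed type sends pledge.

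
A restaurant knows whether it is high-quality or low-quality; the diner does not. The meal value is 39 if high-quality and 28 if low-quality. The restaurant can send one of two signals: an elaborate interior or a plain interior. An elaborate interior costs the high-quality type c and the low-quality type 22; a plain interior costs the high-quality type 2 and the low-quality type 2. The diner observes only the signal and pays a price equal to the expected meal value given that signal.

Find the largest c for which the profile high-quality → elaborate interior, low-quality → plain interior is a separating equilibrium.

13

Under separation: elaborate interior → high-quality (pays 39); plain interior → low-quality (pays 28).
Low-quality: 28 − 2 = 26 ≥ 39 − 22 = 17. Holds regardless of c. ✓
High-quality: 39 − c ≥ 28 − 2, so c ≤ 39 − 26 = 13.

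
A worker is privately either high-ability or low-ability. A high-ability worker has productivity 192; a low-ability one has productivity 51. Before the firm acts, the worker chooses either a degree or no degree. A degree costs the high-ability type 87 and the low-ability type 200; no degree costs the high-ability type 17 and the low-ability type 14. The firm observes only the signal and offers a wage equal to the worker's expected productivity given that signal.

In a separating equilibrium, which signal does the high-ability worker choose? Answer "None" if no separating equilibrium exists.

degree

Try high-ability → degree, low-ability → no degree:
  If types separate, degree earns payment 192 and no degree earns 51.
  High-ability: degree gives 192 − 87 = 105; no degree gives 51 − 17 = 34. No deviation. ✓
  Low-ability: no degree gives 51 − 14 = 37; degree gives 192 − 200 = -8. No deviation. ✓
Both hold — the high-ability type sends degree.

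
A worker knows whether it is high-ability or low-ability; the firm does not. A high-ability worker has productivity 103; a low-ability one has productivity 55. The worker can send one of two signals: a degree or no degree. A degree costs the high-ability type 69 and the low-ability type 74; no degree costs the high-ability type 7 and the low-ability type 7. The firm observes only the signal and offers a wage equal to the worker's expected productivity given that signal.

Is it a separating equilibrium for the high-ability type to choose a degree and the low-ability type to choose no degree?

No

If types separate, degree earns payment 103 and no degree earns 55.
High-ability: degree gives 103 − 69 = 34; no degree gives 55 − 7 = 48. Would deviate. ✗
Low-ability: no degree gives 55 − 7 = 48; degree gives 103 − 74 = 29. No deviation. ✓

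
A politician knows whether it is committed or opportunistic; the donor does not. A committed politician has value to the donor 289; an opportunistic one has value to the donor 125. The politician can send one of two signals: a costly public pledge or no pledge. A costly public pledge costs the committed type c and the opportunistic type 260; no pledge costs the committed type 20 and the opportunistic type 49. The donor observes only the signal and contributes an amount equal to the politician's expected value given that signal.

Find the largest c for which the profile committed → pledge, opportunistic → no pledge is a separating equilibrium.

184

Under separation: pledge → committed (pays 289); no pledge → opportunistic (pays 125).
Opportunistic: 125 − 49 = 76 ≥ 289 − 260 = 29. Holds regardless of c. ✓
Committed: 289 − c ≥ 125 − 20, so c ≤ 289 − 105 = 184.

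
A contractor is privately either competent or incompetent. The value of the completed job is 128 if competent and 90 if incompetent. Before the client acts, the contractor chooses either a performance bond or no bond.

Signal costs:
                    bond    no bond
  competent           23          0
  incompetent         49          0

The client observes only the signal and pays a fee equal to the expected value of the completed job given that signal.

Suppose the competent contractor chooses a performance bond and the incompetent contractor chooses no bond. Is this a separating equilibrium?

Yes

If types separate, bond earns payment 128 and no bond earns 90.
Competent: bond gives 128 − 23 = 105; no bond gives 90 − 0 = 90. No deviation. ✓
Incompetent: no bond gives 90 − 0 = 90; bond gives 128 − 49 = 79. No deviation. ✓
Neither type gains from mimicking the other.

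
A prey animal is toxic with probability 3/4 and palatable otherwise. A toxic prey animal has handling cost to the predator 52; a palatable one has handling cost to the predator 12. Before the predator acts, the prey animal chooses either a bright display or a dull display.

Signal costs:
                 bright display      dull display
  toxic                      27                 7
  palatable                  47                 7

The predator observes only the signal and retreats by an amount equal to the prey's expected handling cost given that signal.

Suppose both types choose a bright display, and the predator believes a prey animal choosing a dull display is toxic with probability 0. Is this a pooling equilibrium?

No

On the equilibrium path (bright display) the predator holds the prior 3/4 and pays 3/4·52 + 1/4·12 = 42. Off-path (dull display) belief 0 gives 0·52 + 1·12 = 12.
Toxic: bright display gives 42 − 27 = 15; dull display gives 12 − 7 = 5. Stays. ✓
Palatable: bright display gives 42 − 47 = -5; dull display gives 12 − 7 = 5. Deviates. ✗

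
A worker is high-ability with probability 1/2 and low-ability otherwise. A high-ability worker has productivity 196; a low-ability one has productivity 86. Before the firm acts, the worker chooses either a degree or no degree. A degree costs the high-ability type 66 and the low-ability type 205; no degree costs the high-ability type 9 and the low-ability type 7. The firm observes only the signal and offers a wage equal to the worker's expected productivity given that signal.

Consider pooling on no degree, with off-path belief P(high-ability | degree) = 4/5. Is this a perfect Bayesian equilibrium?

On the equilibrium path (no degree) the firm holds the prior 1/2 and pays 1/2·196 + 1/2·86 = 141. Off-path (degree) belief 4/5 gives 4/5·196 + 1/5·86 = 174.
High-ability: no degree gives 141 − 9 = 132; degree gives 174 − 66 = 108. Stays. ✓
Low-ability: no degree gives 141 − 7 = 134; degree gives 174 − 205 = -31. Stays. ✓
Beliefs are Bayes-consistent on-path and both types best-respond.

Yes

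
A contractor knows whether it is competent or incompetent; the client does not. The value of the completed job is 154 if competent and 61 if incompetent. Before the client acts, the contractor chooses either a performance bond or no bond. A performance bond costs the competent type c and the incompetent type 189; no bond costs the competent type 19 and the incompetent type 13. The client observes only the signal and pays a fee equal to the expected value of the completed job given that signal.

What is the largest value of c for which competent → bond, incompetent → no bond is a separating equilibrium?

Under separation: bond → competent (pays 154); no bond → incompetent (pays 61).
Incompetent: 61 − 13 = 48 ≥ 154 − 189 = -35. Holds regardless of c. ✓
Competent: 154 − c ≥ 61 − 19, so c ≤ 154 − 42 = 112.

112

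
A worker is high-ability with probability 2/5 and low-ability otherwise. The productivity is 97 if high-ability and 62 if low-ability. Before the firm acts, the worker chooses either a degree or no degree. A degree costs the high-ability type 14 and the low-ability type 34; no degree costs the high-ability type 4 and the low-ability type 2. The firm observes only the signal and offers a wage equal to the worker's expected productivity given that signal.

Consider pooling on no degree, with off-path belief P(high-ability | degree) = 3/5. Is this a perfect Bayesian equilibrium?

Yes

On the equilibrium path (no degree) the firm holds the prior 2/5 and pays 2/5·97 + 3/5·62 = 76. Off-path (degree) belief 3/5 gives 3/5·97 + 2/5·62 = 83.
High-ability: no degree gives 76 − 4 = 72; degree gives 83 − 14 = 69. Stays. ✓
Low-ability: no degree gives 76 − 2 = 74; degree gives 83 − 34 = 49. Stays. ✓
Beliefs are Bayes-consistent on-path and both types best-respond.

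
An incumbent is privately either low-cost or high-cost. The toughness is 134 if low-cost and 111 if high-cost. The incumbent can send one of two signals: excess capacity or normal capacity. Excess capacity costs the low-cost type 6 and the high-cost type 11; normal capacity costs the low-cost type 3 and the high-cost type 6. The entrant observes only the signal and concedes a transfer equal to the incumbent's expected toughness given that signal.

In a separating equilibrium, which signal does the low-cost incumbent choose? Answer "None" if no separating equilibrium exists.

Try low-cost → excess capacity, high-cost → normal capacity:
  Under separation the entrant infers type exactly: excess capacity → low-cost (pays 134), normal capacity → high-cost (pays 111).
  Low-cost: excess capacity gives 134 − 6 = 128; normal capacity gives 111 − 3 = 108. No deviation. ✓
  High-cost: normal capacity gives 111 − 6 = 105; excess capacity gives 134 − 11 = 123. Would deviate. ✗
Try low-cost → normal capacity, high-cost → excess capacity:
  Under separation the entrant infers type exactly: normal capacity → low-cost (pays 134), excess capacity → high-cost (pays 111).
  Low-cost: normal capacity gives 134 − 3 = 131; excess capacity gives 111 − 6 = 105. No deviation. ✓
  High-cost: excess capacity gives 111 − 11 = 100; normal capacity gives 134 − 6 = 128. Would deviate. ✗
Neither assignment is incentive-compatible.

None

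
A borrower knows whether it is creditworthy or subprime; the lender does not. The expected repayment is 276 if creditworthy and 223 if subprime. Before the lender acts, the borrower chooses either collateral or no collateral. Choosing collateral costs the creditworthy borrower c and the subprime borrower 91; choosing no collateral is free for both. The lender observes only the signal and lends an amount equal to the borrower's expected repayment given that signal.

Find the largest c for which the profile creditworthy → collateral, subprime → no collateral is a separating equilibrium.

Under separation: collateral → creditworthy (pays 276); no collateral → subprime (pays 223).
Subprime: 223 − 0 = 223 ≥ 276 − 91 = 185. Holds regardless of c. ✓
Creditworthy: 276 − c ≥ 223 − 0, so c ≤ 276 − 223 = 53.

53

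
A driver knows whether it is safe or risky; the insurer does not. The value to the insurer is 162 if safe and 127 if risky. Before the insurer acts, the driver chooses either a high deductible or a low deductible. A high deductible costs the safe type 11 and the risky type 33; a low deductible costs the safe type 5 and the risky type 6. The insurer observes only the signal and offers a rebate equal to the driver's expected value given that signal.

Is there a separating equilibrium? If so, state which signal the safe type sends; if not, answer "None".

None

Try safe → high deductible, risky → low deductible:
  If types separate, high deductible earns payment 162 and low deductible earns 127.
  Safe: high deductible gives 162 − 11 = 151; low deductible gives 127 − 5 = 122. No deviation. ✓
  Risky: low deductible gives 127 − 6 = 121; high deductible gives 162 − 33 = 129. Would deviate. ✗
Try safe → low deductible, risky → high deductible:
  If types separate, low deductible earns payment 162 and high deductible earns 127.
  Safe: low deductible gives 162 − 5 = 157; high deductible gives 127 − 11 = 116. No deviation. ✓
  Risky: high deductible gives 127 − 33 = 94; low deductible gives 162 − 6 = 156. Would deviate. ✗
Neither assignment is incentive-compatible.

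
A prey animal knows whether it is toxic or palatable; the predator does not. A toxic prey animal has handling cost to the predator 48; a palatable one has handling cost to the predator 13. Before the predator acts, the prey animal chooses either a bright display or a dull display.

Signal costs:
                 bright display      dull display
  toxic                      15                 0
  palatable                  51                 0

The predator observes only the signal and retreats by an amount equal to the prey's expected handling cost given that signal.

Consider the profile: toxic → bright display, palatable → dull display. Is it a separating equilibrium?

If types separate, bright display earns payment 48 and dull display earns 13.
Toxic: bright display gives 48 − 15 = 33; dull display gives 13 − 0 = 13. No deviation. ✓
Palatable: dull display gives 13 − 0 = 13; bright display gives 48 − 51 = -3. No deviation. ✓
Neither type gains from mimicking the other.

Yes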